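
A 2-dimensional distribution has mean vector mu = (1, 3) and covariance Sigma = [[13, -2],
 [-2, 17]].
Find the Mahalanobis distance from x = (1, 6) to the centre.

Step 1 — centre the observation: (x - mu) = (0, 3).

Step 2 — invert Sigma. det(Sigma) = 13·17 - (-2)² = 217.
  Sigma^{-1} = (1/det) · [[d, -b], [-b, a]] = [[0.0783, 0.0092],
 [0.0092, 0.0599]].

Step 3 — form the quadratic (x - mu)^T · Sigma^{-1} · (x - mu):
  Sigma^{-1} · (x - mu) = (0.0276, 0.1797).
  (x - mu)^T · [Sigma^{-1} · (x - mu)] = (0)·(0.0276) + (3)·(0.1797) = 0.5392.

Step 4 — take square root: d = √(0.5392) ≈ 0.7343.

d(x, mu) = √(0.5392) ≈ 0.7343


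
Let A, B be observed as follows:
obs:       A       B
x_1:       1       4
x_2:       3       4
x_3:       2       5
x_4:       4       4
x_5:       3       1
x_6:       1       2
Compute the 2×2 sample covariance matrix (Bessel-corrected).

Step 1 — column means:
  mean(A) = (1 + 3 + 2 + 4 + 3 + 1) / 6 = 14/6 = 2.3333
  mean(B) = (4 + 4 + 5 + 4 + 1 + 2) / 6 = 20/6 = 3.3333

Step 2 — sample covariance S[i,j] = (1/(n-1)) · Σ_k (x_{k,i} - mean_i) · (x_{k,j} - mean_j), with n-1 = 5.
  S[A,A] = ((-1.3333)·(-1.3333) + (0.6667)·(0.6667) + (-0.3333)·(-0.3333) + (1.6667)·(1.6667) + (0.6667)·(0.6667) + (-1.3333)·(-1.3333)) / 5 = 7.3333/5 = 1.4667
  S[A,B] = ((-1.3333)·(0.6667) + (0.6667)·(0.6667) + (-0.3333)·(1.6667) + (1.6667)·(0.6667) + (0.6667)·(-2.3333) + (-1.3333)·(-1.3333)) / 5 = 0.3333/5 = 0.0667
  S[B,B] = ((0.6667)·(0.6667) + (0.6667)·(0.6667) + (1.6667)·(1.6667) + (0.6667)·(0.6667) + (-2.3333)·(-2.3333) + (-1.3333)·(-1.3333)) / 5 = 11.3333/5 = 2.2667

S is symmetric (S[j,i] = S[i,j]). Assembling:

S = [[1.4667, 0.0667],
 [0.0667, 2.2667]]


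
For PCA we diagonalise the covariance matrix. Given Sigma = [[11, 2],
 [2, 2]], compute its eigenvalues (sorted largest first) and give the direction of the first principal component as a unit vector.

Step 1 — characteristic polynomial of 2×2 Sigma:
  det(Sigma - λI) = λ² - trace · λ + det = 0.
  trace = 11 + 2 = 13, det = 11·2 - (2)² = 18.
Step 2 — discriminant:
  Δ = trace² - 4·det = 169 - 72 = 97.
Step 3 — eigenvalues:
  λ = (trace ± √Δ)/2 = (13 ± 9.8489)/2,
  λ_1 = 11.4244,  λ_2 = 1.5756.

Step 4 — unit eigenvector for λ_1: solve (Sigma - λ_1 I)v = 0. First row:
  (11 - 11.4244)·v_x + (2)·v_y = 0, i.e. (-0.4244)·v_x + (2)·v_y = 0,
  so v ∝ (b, λ_1 - a) = (2, 0.4244) = u.
  ||u|| = √((2)² + (0.4244)²) = √(4.1801) ≈ 2.0445,
  v_1 = u/||u|| ≈ (0.9782, 0.2076) (||v_1|| = 1).

λ_1 = 11.4244,  λ_2 = 1.5756;  v_1 ≈ (0.9782, 0.2076)


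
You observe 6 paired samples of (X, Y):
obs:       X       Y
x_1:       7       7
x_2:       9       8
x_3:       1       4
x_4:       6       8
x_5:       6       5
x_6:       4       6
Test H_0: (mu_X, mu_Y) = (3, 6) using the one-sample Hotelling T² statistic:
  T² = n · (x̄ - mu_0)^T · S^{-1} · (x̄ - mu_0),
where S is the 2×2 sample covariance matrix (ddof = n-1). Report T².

Step 1 — sample mean vector:
  mean(X) = (7 + 9 + 1 + 6 + 6 + 4) / 6 = 33/6 = 5.5
  mean(Y) = (7 + 8 + 4 + 8 + 5 + 6) / 6 = 38/6 = 6.3333
  x̄ = (5.5, 6.3333),  deviation x̄ - mu_0 = (5.5, 6.3333) - (3, 6) = (2.5, 0.3333).

Step 2 — sample covariance matrix, S[i,j] = (1/(n-1)) · Σ_k (x_{k,i} - mean_i) · (x_{k,j} - mean_j), divisor n-1 = 5:
  S[X,X] = ((1.5)·(1.5) + (3.5)·(3.5) + (-4.5)·(-4.5) + (0.5)·(0.5) + (0.5)·(0.5) + (-1.5)·(-1.5)) / 5 = 37.5/5 = 7.5
  S[X,Y] = ((1.5)·(0.6667) + (3.5)·(1.6667) + (-4.5)·(-2.3333) + (0.5)·(1.6667) + (0.5)·(-1.3333) + (-1.5)·(-0.3333)) / 5 = 18/5 = 3.6
  S[Y,Y] = ((0.6667)·(0.6667) + (1.6667)·(1.6667) + (-2.3333)·(-2.3333) + (1.6667)·(1.6667) + (-1.3333)·(-1.3333) + (-0.3333)·(-0.3333)) / 5 = 13.3333/5 = 2.6667
  S = [[7.5, 3.6],
 [3.6, 2.6667]].

Step 3 — invert S. det(S) = 7.5·2.6667 - (3.6)² = 7.04.
  S^{-1} = (1/det) · [[d, -b], [-b, a]] = [[0.3788, -0.5114],
 [-0.5114, 1.0653]].

Step 4 — quadratic form (x̄ - mu_0)^T · S^{-1} · (x̄ - mu_0):
  S^{-1} · (x̄ - mu_0) = (0.7765, -0.9233),
  (x̄ - mu_0)^T · [...] = (2.5)·(0.7765) + (0.3333)·(-0.9233) = 1.6335.

Step 5 — scale by n: T² = 6 · 1.6335 = 9.8011.

T² ≈ 9.8011


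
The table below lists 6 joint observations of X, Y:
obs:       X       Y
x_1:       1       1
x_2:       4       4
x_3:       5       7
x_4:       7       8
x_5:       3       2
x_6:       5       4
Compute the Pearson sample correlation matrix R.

Step 1 — column means:
  mean(X) = (1 + 4 + 5 + 7 + 3 + 5) / 6 = 25/6 = 4.1667
  mean(Y) = (1 + 4 + 7 + 8 + 2 + 4) / 6 = 26/6 = 4.3333

Step 2 — sample variances and covariances s[i,j] = (1/(n-1)) · Σ_k (x_{k,i} - mean_i) · (x_{k,j} - mean_j), with n-1 = 5:
  s[X,X] = ((-3.1667)·(-3.1667) + (-0.1667)·(-0.1667) + (0.8333)·(0.8333) + (2.8333)·(2.8333) + (-1.1667)·(-1.1667) + (0.8333)·(0.8333)) / 5 = 20.8333/5 = 4.1667
  s[X,Y] = ((-3.1667)·(-3.3333) + (-0.1667)·(-0.3333) + (0.8333)·(2.6667) + (2.8333)·(3.6667) + (-1.1667)·(-2.3333) + (0.8333)·(-0.3333)) / 5 = 25.6667/5 = 5.1333
  s[Y,Y] = ((-3.3333)·(-3.3333) + (-0.3333)·(-0.3333) + (2.6667)·(2.6667) + (3.6667)·(3.6667) + (-2.3333)·(-2.3333) + (-0.3333)·(-0.3333)) / 5 = 37.3333/5 = 7.4667
  Sample standard deviations s_i = √(s[i,i]):
  s(X) = √(4.1667) = 2.0412
  s(Y) = √(7.4667) = 2.7325

Step 3 — r_{ij} = s_{ij} / (s_i · s_j):
  r[X,X] = 1 (diagonal).
  r[X,Y] = 5.1333 / (2.0412 · 2.7325) = 5.1333 / 5.5777 = 0.9203
  r[Y,Y] = 1 (diagonal).

R is symmetric with unit diagonal. Assembling:

R = [[1, 0.9203],
 [0.9203, 1]]


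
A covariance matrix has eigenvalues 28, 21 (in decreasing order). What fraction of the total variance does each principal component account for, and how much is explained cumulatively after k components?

Step 1 — total variance = trace(Sigma) = Σ λ_i = 28 + 21 = 49.

Step 2 — fraction explained by component i = λ_i / Σ λ:
  PC1: 28/49 = 0.5714
  PC2: 21/49 = 0.4286

Step 3 — cumulative fraction after k components = (λ_1 + ... + λ_k) / Σ λ:
  k = 1: 28/49 = 0.5714
  k = 2: (28 + 21)/49 = 49/49 = 1

Summary (fraction, with percent):

explained: PC1 0.5714 (57.14%), PC2 0.4286 (42.86%);  cumulative: 0.5714, 1


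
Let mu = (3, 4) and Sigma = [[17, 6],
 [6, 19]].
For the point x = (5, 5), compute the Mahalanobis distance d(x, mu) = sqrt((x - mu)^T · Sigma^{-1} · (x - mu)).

Step 1 — centre the observation: (x - mu) = (2, 1).

Step 2 — invert Sigma. det(Sigma) = 17·19 - (6)² = 287.
  Sigma^{-1} = (1/det) · [[d, -b], [-b, a]] = [[0.0662, -0.0209],
 [-0.0209, 0.0592]].

Step 3 — form the quadratic (x - mu)^T · Sigma^{-1} · (x - mu):
  Sigma^{-1} · (x - mu) = (0.1115, 0.0174).
  (x - mu)^T · [Sigma^{-1} · (x - mu)] = (2)·(0.1115) + (1)·(0.0174) = 0.2404.

Step 4 — take square root: d = √(0.2404) ≈ 0.4903.

d(x, mu) = √(0.2404) ≈ 0.4903


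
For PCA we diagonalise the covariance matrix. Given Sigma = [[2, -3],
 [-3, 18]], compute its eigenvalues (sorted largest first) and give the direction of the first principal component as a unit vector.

Step 1 — characteristic polynomial of 2×2 Sigma:
  det(Sigma - λI) = λ² - trace · λ + det = 0.
  trace = 2 + 18 = 20, det = 2·18 - (-3)² = 27.
Step 2 — discriminant:
  Δ = trace² - 4·det = 400 - 108 = 292.
Step 3 — eigenvalues:
  λ = (trace ± √Δ)/2 = (20 ± 17.088)/2,
  λ_1 = 18.544,  λ_2 = 1.456.

Step 4 — unit eigenvector for λ_1: solve (Sigma - λ_1 I)v = 0. First row:
  (2 - 18.544)·v_x + (-3)·v_y = 0, i.e. (-16.544)·v_x + (-3)·v_y = 0,
  so v ∝ (b, λ_1 - a) = (-3, 16.544); multiply by -1 so the first entry is positive: u = (3, -16.544).
  ||u|| = √((3)² + (-16.544)²) = √(282.7041) ≈ 16.8138,
  v_1 = u/||u|| ≈ (0.1784, -0.984) (||v_1|| = 1).

λ_1 = 18.544,  λ_2 = 1.456;  v_1 ≈ (0.1784, -0.984)


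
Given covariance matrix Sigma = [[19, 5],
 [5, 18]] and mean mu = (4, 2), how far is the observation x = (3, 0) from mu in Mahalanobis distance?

Step 1 — centre the observation: (x - mu) = (-1, -2).

Step 2 — invert Sigma. det(Sigma) = 19·18 - (5)² = 317.
  Sigma^{-1} = (1/det) · [[d, -b], [-b, a]] = [[0.0568, -0.0158],
 [-0.0158, 0.0599]].

Step 3 — form the quadratic (x - mu)^T · Sigma^{-1} · (x - mu):
  Sigma^{-1} · (x - mu) = (-0.0252, -0.1041).
  (x - mu)^T · [Sigma^{-1} · (x - mu)] = (-1)·(-0.0252) + (-2)·(-0.1041) = 0.2334.

Step 4 — take square root: d = √(0.2334) ≈ 0.4832.

d(x, mu) = √(0.2334) ≈ 0.4832


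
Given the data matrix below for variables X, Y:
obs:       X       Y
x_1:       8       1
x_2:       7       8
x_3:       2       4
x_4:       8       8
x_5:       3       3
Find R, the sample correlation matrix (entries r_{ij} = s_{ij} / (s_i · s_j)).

Step 1 — column means:
  mean(X) = (8 + 7 + 2 + 8 + 3) / 5 = 28/5 = 5.6
  mean(Y) = (1 + 8 + 4 + 8 + 3) / 5 = 24/5 = 4.8

Step 2 — sample variances and covariances s[i,j] = (1/(n-1)) · Σ_k (x_{k,i} - mean_i) · (x_{k,j} - mean_j), with n-1 = 4:
  s[X,X] = ((2.4)·(2.4) + (1.4)·(1.4) + (-3.6)·(-3.6) + (2.4)·(2.4) + (-2.6)·(-2.6)) / 4 = 33.2/4 = 8.3
  s[X,Y] = ((2.4)·(-3.8) + (1.4)·(3.2) + (-3.6)·(-0.8) + (2.4)·(3.2) + (-2.6)·(-1.8)) / 4 = 10.6/4 = 2.65
  s[Y,Y] = ((-3.8)·(-3.8) + (3.2)·(3.2) + (-0.8)·(-0.8) + (3.2)·(3.2) + (-1.8)·(-1.8)) / 4 = 38.8/4 = 9.7
  Sample standard deviations s_i = √(s[i,i]):
  s(X) = √(8.3) = 2.881
  s(Y) = √(9.7) = 3.1145

Step 3 — r_{ij} = s_{ij} / (s_i · s_j):
  r[X,X] = 1 (diagonal).
  r[X,Y] = 2.65 / (2.881 · 3.1145) = 2.65 / 8.9727 = 0.2953
  r[Y,Y] = 1 (diagonal).

R is symmetric with unit diagonal. Assembling:

R = [[1, 0.2953],
 [0.2953, 1]]


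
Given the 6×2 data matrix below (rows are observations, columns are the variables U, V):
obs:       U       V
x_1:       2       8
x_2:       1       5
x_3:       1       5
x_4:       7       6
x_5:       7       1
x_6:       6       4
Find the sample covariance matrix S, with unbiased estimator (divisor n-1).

Step 1 — column means:
  mean(U) = (2 + 1 + 1 + 7 + 7 + 6) / 6 = 24/6 = 4
  mean(V) = (8 + 5 + 5 + 6 + 1 + 4) / 6 = 29/6 = 4.8333

Step 2 — sample covariance S[i,j] = (1/(n-1)) · Σ_k (x_{k,i} - mean_i) · (x_{k,j} - mean_j), with n-1 = 5.
  S[U,U] = ((-2)·(-2) + (-3)·(-3) + (-3)·(-3) + (3)·(3) + (3)·(3) + (2)·(2)) / 5 = 44/5 = 8.8
  S[U,V] = ((-2)·(3.1667) + (-3)·(0.1667) + (-3)·(0.1667) + (3)·(1.1667) + (3)·(-3.8333) + (2)·(-0.8333)) / 5 = -17/5 = -3.4
  S[V,V] = ((3.1667)·(3.1667) + (0.1667)·(0.1667) + (0.1667)·(0.1667) + (1.1667)·(1.1667) + (-3.8333)·(-3.8333) + (-0.8333)·(-0.8333)) / 5 = 26.8333/5 = 5.3667

S is symmetric (S[j,i] = S[i,j]). Assembling:

S = [[8.8, -3.4],
 [-3.4, 5.3667]]


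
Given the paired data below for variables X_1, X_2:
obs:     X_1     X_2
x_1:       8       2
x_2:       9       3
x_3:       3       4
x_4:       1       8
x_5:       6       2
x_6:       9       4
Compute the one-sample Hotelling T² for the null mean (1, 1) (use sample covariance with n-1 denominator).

Step 1 — sample mean vector:
  mean(X_1) = (8 + 9 + 3 + 1 + 6 + 9) / 6 = 36/6 = 6
  mean(X_2) = (2 + 3 + 4 + 8 + 2 + 4) / 6 = 23/6 = 3.8333
  x̄ = (6, 3.8333),  deviation x̄ - mu_0 = (6, 3.8333) - (1, 1) = (5, 2.8333).

Step 2 — sample covariance matrix, S[i,j] = (1/(n-1)) · Σ_k (x_{k,i} - mean_i) · (x_{k,j} - mean_j), divisor n-1 = 5:
  S[X_1,X_1] = ((2)·(2) + (3)·(3) + (-3)·(-3) + (-5)·(-5) + (0)·(0) + (3)·(3)) / 5 = 56/5 = 11.2
  S[X_1,X_2] = ((2)·(-1.8333) + (3)·(-0.8333) + (-3)·(0.1667) + (-5)·(4.1667) + (0)·(-1.8333) + (3)·(0.1667)) / 5 = -27/5 = -5.4
  S[X_2,X_2] = ((-1.8333)·(-1.8333) + (-0.8333)·(-0.8333) + (0.1667)·(0.1667) + (4.1667)·(4.1667) + (-1.8333)·(-1.8333) + (0.1667)·(0.1667)) / 5 = 24.8333/5 = 4.9667
  S = [[11.2, -5.4],
 [-5.4, 4.9667]].

Step 3 — invert S. det(S) = 11.2·4.9667 - (-5.4)² = 26.4667.
  S^{-1} = (1/det) · [[d, -b], [-b, a]] = [[0.1877, 0.204],
 [0.204, 0.4232]].

Step 4 — quadratic form (x̄ - mu_0)^T · S^{-1} · (x̄ - mu_0):
  S^{-1} · (x̄ - mu_0) = (1.5164, 2.2191),
  (x̄ - mu_0)^T · [...] = (5)·(1.5164) + (2.8333)·(2.2191) = 13.8694.

Step 5 — scale by n: T² = 6 · 13.8694 = 83.2166.

T² ≈ 83.2166


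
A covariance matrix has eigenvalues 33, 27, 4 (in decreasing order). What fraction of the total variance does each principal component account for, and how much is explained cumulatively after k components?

Step 1 — total variance = trace(Sigma) = Σ λ_i = 33 + 27 + 4 = 64.

Step 2 — fraction explained by component i = λ_i / Σ λ:
  PC1: 33/64 = 0.5156
  PC2: 27/64 = 0.4219
  PC3: 4/64 = 0.0625

Step 3 — cumulative fraction after k components = (λ_1 + ... + λ_k) / Σ λ:
  k = 1: 33/64 = 0.5156
  k = 2: (33 + 27)/64 = 60/64 = 0.9375
  k = 3: (33 + 27 + 4)/64 = 64/64 = 1

Summary (fraction, with percent):

explained: PC1 0.5156 (51.56%), PC2 0.4219 (42.19%), PC3 0.0625 (6.25%);  cumulative: 0.5156, 0.9375, 1


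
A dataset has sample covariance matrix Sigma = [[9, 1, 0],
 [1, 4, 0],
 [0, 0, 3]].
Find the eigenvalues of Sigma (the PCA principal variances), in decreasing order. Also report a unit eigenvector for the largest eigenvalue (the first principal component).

Step 1 — characteristic polynomial p(λ) = det(λI - Sigma) = λ³ - tr·λ² + c_1·λ - det, where tr = trace, c_1 = sum of the principal 2×2 minors, det = det(Sigma):
  tr = 9 + 4 + 3 = 16,
  c_1 = (9·4 - (1)²) + (9·3 - (0)²) + (4·3 - (0)²) = 35 + 27 + 12 = 74,
  det = 9·(4·3 - (0)²) - (1)·((1)·3 - (0)·(0)) + (0)·((1)·(0) - 4·(0)) = 9·(12) - (1)·(3) + (0)·(0) = 105.
  So p(λ) = λ³ - 16λ² + 74λ - 105.
Step 2 — look for an integer root (rational root theorem: any rational root is an integer divisor of 105). Testing λ = 3:
  p(3) = 27 - 144 + 222 - 105 = 0  ✓
  Dividing out (λ - 3): p(λ) = (λ - 3)(λ² - 13λ + 35).
Step 3 — remaining eigenvalues from the quadratic λ² - 13λ + 35 = 0:
  Δ = 13² - 4·35 = 169 - 140 = 29,  λ = (13 ± √29)/2 = (13 ± 5.3852)/2 ≈ 9.1926 or 3.8074.
  Sorted: λ_1 = 9.1926,  λ_2 = 3.8074,  λ_3 = 3  (check: sum = 16 = tr ✓).

Step 4 — unit eigenvector for λ_1 ≈ 9.1926: v spans the null space of (Sigma - λ_1 I), whose rows are
  r_1 = (-0.1926, 1, 0),  r_2 = (1, -5.1926, 0),  r_3 = (0, 0, -6.1926).
  v is orthogonal to every row, so take v ∝ r_1 × r_3 = ((1)·(-6.1926) - (0)·(0), (0)·(0) - (-0.1926)·(-6.1926), (-0.1926)·(0) - (1)·(0)) ≈ (-6.1926, -1.1926, 0).
  Rescale (multiply by -1 so the first nonzero entry is positive): u = (6.1926, 1.1926, 0).
  ||u|| = √((6.1926)² + (1.1926)² + (0)²) = √(39.7703) ≈ 6.3064,  v_1 = u/||u|| ≈ (0.982, 0.1891, 0) (||v_1|| = 1).

λ_1 = 9.1926,  λ_2 = 3.8074,  λ_3 = 3;  v_1 ≈ (0.982, 0.1891, 0)


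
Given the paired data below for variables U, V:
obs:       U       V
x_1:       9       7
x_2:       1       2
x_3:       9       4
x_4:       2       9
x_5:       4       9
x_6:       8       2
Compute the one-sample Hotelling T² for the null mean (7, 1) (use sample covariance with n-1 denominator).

Step 1 — sample mean vector:
  mean(U) = (9 + 1 + 9 + 2 + 4 + 8) / 6 = 33/6 = 5.5
  mean(V) = (7 + 2 + 4 + 9 + 9 + 2) / 6 = 33/6 = 5.5
  x̄ = (5.5, 5.5),  deviation x̄ - mu_0 = (5.5, 5.5) - (7, 1) = (-1.5, 4.5).

Step 2 — sample covariance matrix, S[i,j] = (1/(n-1)) · Σ_k (x_{k,i} - mean_i) · (x_{k,j} - mean_j), divisor n-1 = 5:
  S[U,U] = ((3.5)·(3.5) + (-4.5)·(-4.5) + (3.5)·(3.5) + (-3.5)·(-3.5) + (-1.5)·(-1.5) + (2.5)·(2.5)) / 5 = 65.5/5 = 13.1
  S[U,V] = ((3.5)·(1.5) + (-4.5)·(-3.5) + (3.5)·(-1.5) + (-3.5)·(3.5) + (-1.5)·(3.5) + (2.5)·(-3.5)) / 5 = -10.5/5 = -2.1
  S[V,V] = ((1.5)·(1.5) + (-3.5)·(-3.5) + (-1.5)·(-1.5) + (3.5)·(3.5) + (3.5)·(3.5) + (-3.5)·(-3.5)) / 5 = 53.5/5 = 10.7
  S = [[13.1, -2.1],
 [-2.1, 10.7]].

Step 3 — invert S. det(S) = 13.1·10.7 - (-2.1)² = 135.76.
  S^{-1} = (1/det) · [[d, -b], [-b, a]] = [[0.0788, 0.0155],
 [0.0155, 0.0965]].

Step 4 — quadratic form (x̄ - mu_0)^T · S^{-1} · (x̄ - mu_0):
  S^{-1} · (x̄ - mu_0) = (-0.0486, 0.411),
  (x̄ - mu_0)^T · [...] = (-1.5)·(-0.0486) + (4.5)·(0.411) = 1.9225.

Step 5 — scale by n: T² = 6 · 1.9225 = 11.5351.

T² ≈ 11.5351


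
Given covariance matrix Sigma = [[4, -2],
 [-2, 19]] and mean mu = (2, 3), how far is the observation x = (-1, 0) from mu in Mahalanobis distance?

Step 1 — centre the observation: (x - mu) = (-3, -3).

Step 2 — invert Sigma. det(Sigma) = 4·19 - (-2)² = 72.
  Sigma^{-1} = (1/det) · [[d, -b], [-b, a]] = [[0.2639, 0.0278],
 [0.0278, 0.0556]].

Step 3 — form the quadratic (x - mu)^T · Sigma^{-1} · (x - mu):
  Sigma^{-1} · (x - mu) = (-0.875, -0.25).
  (x - mu)^T · [Sigma^{-1} · (x - mu)] = (-3)·(-0.875) + (-3)·(-0.25) = 3.375.

Step 4 — take square root: d = √(3.375) ≈ 1.8371.

d(x, mu) = √(3.375) ≈ 1.8371


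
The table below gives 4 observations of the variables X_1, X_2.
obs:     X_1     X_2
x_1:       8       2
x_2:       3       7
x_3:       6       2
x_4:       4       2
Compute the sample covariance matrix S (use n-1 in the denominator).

Step 1 — column means:
  mean(X_1) = (8 + 3 + 6 + 4) / 4 = 21/4 = 5.25
  mean(X_2) = (2 + 7 + 2 + 2) / 4 = 13/4 = 3.25

Step 2 — sample covariance S[i,j] = (1/(n-1)) · Σ_k (x_{k,i} - mean_i) · (x_{k,j} - mean_j), with n-1 = 3.
  S[X_1,X_1] = ((2.75)·(2.75) + (-2.25)·(-2.25) + (0.75)·(0.75) + (-1.25)·(-1.25)) / 3 = 14.75/3 = 4.9167
  S[X_1,X_2] = ((2.75)·(-1.25) + (-2.25)·(3.75) + (0.75)·(-1.25) + (-1.25)·(-1.25)) / 3 = -11.25/3 = -3.75
  S[X_2,X_2] = ((-1.25)·(-1.25) + (3.75)·(3.75) + (-1.25)·(-1.25) + (-1.25)·(-1.25)) / 3 = 18.75/3 = 6.25

S is symmetric (S[j,i] = S[i,j]). Assembling:

S = [[4.9167, -3.75],
 [-3.75, 6.25]]


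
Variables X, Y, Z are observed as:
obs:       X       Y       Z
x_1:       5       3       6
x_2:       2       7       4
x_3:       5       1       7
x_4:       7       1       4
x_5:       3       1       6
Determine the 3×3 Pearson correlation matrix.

Step 1 — column means:
  mean(X) = (5 + 2 + 5 + 7 + 3) / 5 = 22/5 = 4.4
  mean(Y) = (3 + 7 + 1 + 1 + 1) / 5 = 13/5 = 2.6
  mean(Z) = (6 + 4 + 7 + 4 + 6) / 5 = 27/5 = 5.4

Step 2 — sample variances and covariances s[i,j] = (1/(n-1)) · Σ_k (x_{k,i} - mean_i) · (x_{k,j} - mean_j), with n-1 = 4:
  s[X,X] = ((0.6)·(0.6) + (-2.4)·(-2.4) + (0.6)·(0.6) + (2.6)·(2.6) + (-1.4)·(-1.4)) / 4 = 15.2/4 = 3.8
  s[X,Y] = ((0.6)·(0.4) + (-2.4)·(4.4) + (0.6)·(-1.6) + (2.6)·(-1.6) + (-1.4)·(-1.6)) / 4 = -13.2/4 = -3.3
  s[X,Z] = ((0.6)·(0.6) + (-2.4)·(-1.4) + (0.6)·(1.6) + (2.6)·(-1.4) + (-1.4)·(0.6)) / 4 = 0.2/4 = 0.05
  s[Y,Y] = ((0.4)·(0.4) + (4.4)·(4.4) + (-1.6)·(-1.6) + (-1.6)·(-1.6) + (-1.6)·(-1.6)) / 4 = 27.2/4 = 6.8
  s[Y,Z] = ((0.4)·(0.6) + (4.4)·(-1.4) + (-1.6)·(1.6) + (-1.6)·(-1.4) + (-1.6)·(0.6)) / 4 = -7.2/4 = -1.8
  s[Z,Z] = ((0.6)·(0.6) + (-1.4)·(-1.4) + (1.6)·(1.6) + (-1.4)·(-1.4) + (0.6)·(0.6)) / 4 = 7.2/4 = 1.8
  Sample standard deviations s_i = √(s[i,i]):
  s(X) = √(3.8) = 1.9494
  s(Y) = √(6.8) = 2.6077
  s(Z) = √(1.8) = 1.3416

Step 3 — r_{ij} = s_{ij} / (s_i · s_j):
  r[X,X] = 1 (diagonal).
  r[X,Y] = -3.3 / (1.9494 · 2.6077) = -3.3 / 5.0833 = -0.6492
  r[X,Z] = 0.05 / (1.9494 · 1.3416) = 0.05 / 2.6153 = 0.0191
  r[Y,Y] = 1 (diagonal).
  r[Y,Z] = -1.8 / (2.6077 · 1.3416) = -1.8 / 3.4986 = -0.5145
  r[Z,Z] = 1 (diagonal).

R is symmetric with unit diagonal. Assembling:

R = [[1, -0.6492, 0.0191],
 [-0.6492, 1, -0.5145],
 [0.0191, -0.5145, 1]]


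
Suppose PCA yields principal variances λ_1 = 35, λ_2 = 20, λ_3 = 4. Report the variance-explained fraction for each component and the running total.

Step 1 — total variance = trace(Sigma) = Σ λ_i = 35 + 20 + 4 = 59.

Step 2 — fraction explained by component i = λ_i / Σ λ:
  PC1: 35/59 = 0.5932
  PC2: 20/59 = 0.339
  PC3: 4/59 = 0.0678

Step 3 — cumulative fraction after k components = (λ_1 + ... + λ_k) / Σ λ:
  k = 1: 35/59 = 0.5932
  k = 2: (35 + 20)/59 = 55/59 = 0.9322
  k = 3: (35 + 20 + 4)/59 = 59/59 = 1

Summary (fraction, with percent):

explained: PC1 0.5932 (59.32%), PC2 0.339 (33.9%), PC3 0.0678 (6.78%);  cumulative: 0.5932, 0.9322, 1


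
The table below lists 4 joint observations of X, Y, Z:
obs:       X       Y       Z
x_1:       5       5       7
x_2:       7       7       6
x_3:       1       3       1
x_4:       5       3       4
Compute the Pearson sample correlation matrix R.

Step 1 — column means:
  mean(X) = (5 + 7 + 1 + 5) / 4 = 18/4 = 4.5
  mean(Y) = (5 + 7 + 3 + 3) / 4 = 18/4 = 4.5
  mean(Z) = (7 + 6 + 1 + 4) / 4 = 18/4 = 4.5

Step 2 — sample variances and covariances s[i,j] = (1/(n-1)) · Σ_k (x_{k,i} - mean_i) · (x_{k,j} - mean_j), with n-1 = 3:
  s[X,X] = ((0.5)·(0.5) + (2.5)·(2.5) + (-3.5)·(-3.5) + (0.5)·(0.5)) / 3 = 19/3 = 6.3333
  s[X,Y] = ((0.5)·(0.5) + (2.5)·(2.5) + (-3.5)·(-1.5) + (0.5)·(-1.5)) / 3 = 11/3 = 3.6667
  s[X,Z] = ((0.5)·(2.5) + (2.5)·(1.5) + (-3.5)·(-3.5) + (0.5)·(-0.5)) / 3 = 17/3 = 5.6667
  s[Y,Y] = ((0.5)·(0.5) + (2.5)·(2.5) + (-1.5)·(-1.5) + (-1.5)·(-1.5)) / 3 = 11/3 = 3.6667
  s[Y,Z] = ((0.5)·(2.5) + (2.5)·(1.5) + (-1.5)·(-3.5) + (-1.5)·(-0.5)) / 3 = 11/3 = 3.6667
  s[Z,Z] = ((2.5)·(2.5) + (1.5)·(1.5) + (-3.5)·(-3.5) + (-0.5)·(-0.5)) / 3 = 21/3 = 7
  Sample standard deviations s_i = √(s[i,i]):
  s(X) = √(6.3333) = 2.5166
  s(Y) = √(3.6667) = 1.9149
  s(Z) = √(7) = 2.6458

Step 3 — r_{ij} = s_{ij} / (s_i · s_j):
  r[X,X] = 1 (diagonal).
  r[X,Y] = 3.6667 / (2.5166 · 1.9149) = 3.6667 / 4.8189 = 0.7609
  r[X,Z] = 5.6667 / (2.5166 · 2.6458) = 5.6667 / 6.6583 = 0.8511
  r[Y,Y] = 1 (diagonal).
  r[Y,Z] = 3.6667 / (1.9149 · 2.6458) = 3.6667 / 5.0662 = 0.7237
  r[Z,Z] = 1 (diagonal).

R is symmetric with unit diagonal. Assembling:

R = [[1, 0.7609, 0.8511],
 [0.7609, 1, 0.7237],
 [0.8511, 0.7237, 1]]


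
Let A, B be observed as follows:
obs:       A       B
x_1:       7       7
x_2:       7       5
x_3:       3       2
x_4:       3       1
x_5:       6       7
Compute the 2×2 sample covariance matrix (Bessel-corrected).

Step 1 — column means:
  mean(A) = (7 + 7 + 3 + 3 + 6) / 5 = 26/5 = 5.2
  mean(B) = (7 + 5 + 2 + 1 + 7) / 5 = 22/5 = 4.4

Step 2 — sample covariance S[i,j] = (1/(n-1)) · Σ_k (x_{k,i} - mean_i) · (x_{k,j} - mean_j), with n-1 = 4.
  S[A,A] = ((1.8)·(1.8) + (1.8)·(1.8) + (-2.2)·(-2.2) + (-2.2)·(-2.2) + (0.8)·(0.8)) / 4 = 16.8/4 = 4.2
  S[A,B] = ((1.8)·(2.6) + (1.8)·(0.6) + (-2.2)·(-2.4) + (-2.2)·(-3.4) + (0.8)·(2.6)) / 4 = 20.6/4 = 5.15
  S[B,B] = ((2.6)·(2.6) + (0.6)·(0.6) + (-2.4)·(-2.4) + (-3.4)·(-3.4) + (2.6)·(2.6)) / 4 = 31.2/4 = 7.8

S is symmetric (S[j,i] = S[i,j]). Assembling:

S = [[4.2, 5.15],
 [5.15, 7.8]]


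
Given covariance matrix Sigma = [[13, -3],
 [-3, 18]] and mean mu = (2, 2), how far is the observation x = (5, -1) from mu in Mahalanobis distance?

Step 1 — centre the observation: (x - mu) = (3, -3).

Step 2 — invert Sigma. det(Sigma) = 13·18 - (-3)² = 225.
  Sigma^{-1} = (1/det) · [[d, -b], [-b, a]] = [[0.08, 0.0133],
 [0.0133, 0.0578]].

Step 3 — form the quadratic (x - mu)^T · Sigma^{-1} · (x - mu):
  Sigma^{-1} · (x - mu) = (0.2, -0.1333).
  (x - mu)^T · [Sigma^{-1} · (x - mu)] = (3)·(0.2) + (-3)·(-0.1333) = 1.

Step 4 — take square root: d = √(1) ≈ 1.

d(x, mu) = √(1) ≈ 1


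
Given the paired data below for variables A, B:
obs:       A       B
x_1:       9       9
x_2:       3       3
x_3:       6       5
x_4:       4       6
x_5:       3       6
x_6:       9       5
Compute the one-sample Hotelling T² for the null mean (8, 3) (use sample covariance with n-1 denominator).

Step 1 — sample mean vector:
  mean(A) = (9 + 3 + 6 + 4 + 3 + 9) / 6 = 34/6 = 5.6667
  mean(B) = (9 + 3 + 5 + 6 + 6 + 5) / 6 = 34/6 = 5.6667
  x̄ = (5.6667, 5.6667),  deviation x̄ - mu_0 = (5.6667, 5.6667) - (8, 3) = (-2.3333, 2.6667).

Step 2 — sample covariance matrix, S[i,j] = (1/(n-1)) · Σ_k (x_{k,i} - mean_i) · (x_{k,j} - mean_j), divisor n-1 = 5:
  S[A,A] = ((3.3333)·(3.3333) + (-2.6667)·(-2.6667) + (0.3333)·(0.3333) + (-1.6667)·(-1.6667) + (-2.6667)·(-2.6667) + (3.3333)·(3.3333)) / 5 = 39.3333/5 = 7.8667
  S[A,B] = ((3.3333)·(3.3333) + (-2.6667)·(-2.6667) + (0.3333)·(-0.6667) + (-1.6667)·(0.3333) + (-2.6667)·(0.3333) + (3.3333)·(-0.6667)) / 5 = 14.3333/5 = 2.8667
  S[B,B] = ((3.3333)·(3.3333) + (-2.6667)·(-2.6667) + (-0.6667)·(-0.6667) + (0.3333)·(0.3333) + (0.3333)·(0.3333) + (-0.6667)·(-0.6667)) / 5 = 19.3333/5 = 3.8667
  S = [[7.8667, 2.8667],
 [2.8667, 3.8667]].

Step 3 — invert S. det(S) = 7.8667·3.8667 - (2.8667)² = 22.2.
  S^{-1} = (1/det) · [[d, -b], [-b, a]] = [[0.1742, -0.1291],
 [-0.1291, 0.3544]].

Step 4 — quadratic form (x̄ - mu_0)^T · S^{-1} · (x̄ - mu_0):
  S^{-1} · (x̄ - mu_0) = (-0.7508, 1.2462),
  (x̄ - mu_0)^T · [...] = (-2.3333)·(-0.7508) + (2.6667)·(1.2462) = 5.0751.

Step 5 — scale by n: T² = 6 · 5.0751 = 30.4505.

T² ≈ 30.4505


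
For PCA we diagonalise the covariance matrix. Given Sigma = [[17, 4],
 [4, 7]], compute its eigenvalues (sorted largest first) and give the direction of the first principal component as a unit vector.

Step 1 — characteristic polynomial of 2×2 Sigma:
  det(Sigma - λI) = λ² - trace · λ + det = 0.
  trace = 17 + 7 = 24, det = 17·7 - (4)² = 103.
Step 2 — discriminant:
  Δ = trace² - 4·det = 576 - 412 = 164.
Step 3 — eigenvalues:
  λ = (trace ± √Δ)/2 = (24 ± 12.8062)/2,
  λ_1 = 18.4031,  λ_2 = 5.5969.

Step 4 — unit eigenvector for λ_1: solve (Sigma - λ_1 I)v = 0. First row:
  (17 - 18.4031)·v_x + (4)·v_y = 0, i.e. (-1.4031)·v_x + (4)·v_y = 0,
  so v ∝ (b, λ_1 - a) = (4, 1.4031) = u.
  ||u|| = √((4)² + (1.4031)²) = √(17.9688) ≈ 4.239,
  v_1 = u/||u|| ≈ (0.9436, 0.331) (||v_1|| = 1).

λ_1 = 18.4031,  λ_2 = 5.5969;  v_1 ≈ (0.9436, 0.331)


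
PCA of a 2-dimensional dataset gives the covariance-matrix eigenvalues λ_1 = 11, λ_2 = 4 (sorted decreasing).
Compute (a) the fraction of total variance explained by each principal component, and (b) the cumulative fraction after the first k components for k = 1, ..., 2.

Step 1 — total variance = trace(Sigma) = Σ λ_i = 11 + 4 = 15.

Step 2 — fraction explained by component i = λ_i / Σ λ:
  PC1: 11/15 = 0.7333
  PC2: 4/15 = 0.2667

Step 3 — cumulative fraction after k components = (λ_1 + ... + λ_k) / Σ λ:
  k = 1: 11/15 = 0.7333
  k = 2: (11 + 4)/15 = 15/15 = 1

Summary (fraction, with percent):

explained: PC1 0.7333 (73.33%), PC2 0.2667 (26.67%);  cumulative: 0.7333, 1


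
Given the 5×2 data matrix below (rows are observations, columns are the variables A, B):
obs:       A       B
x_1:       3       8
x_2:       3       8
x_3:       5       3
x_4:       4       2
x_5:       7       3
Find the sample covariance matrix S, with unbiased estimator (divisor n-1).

Step 1 — column means:
  mean(A) = (3 + 3 + 5 + 4 + 7) / 5 = 22/5 = 4.4
  mean(B) = (8 + 8 + 3 + 2 + 3) / 5 = 24/5 = 4.8

Step 2 — sample covariance S[i,j] = (1/(n-1)) · Σ_k (x_{k,i} - mean_i) · (x_{k,j} - mean_j), with n-1 = 4.
  S[A,A] = ((-1.4)·(-1.4) + (-1.4)·(-1.4) + (0.6)·(0.6) + (-0.4)·(-0.4) + (2.6)·(2.6)) / 4 = 11.2/4 = 2.8
  S[A,B] = ((-1.4)·(3.2) + (-1.4)·(3.2) + (0.6)·(-1.8) + (-0.4)·(-2.8) + (2.6)·(-1.8)) / 4 = -13.6/4 = -3.4
  S[B,B] = ((3.2)·(3.2) + (3.2)·(3.2) + (-1.8)·(-1.8) + (-2.8)·(-2.8) + (-1.8)·(-1.8)) / 4 = 34.8/4 = 8.7

S is symmetric (S[j,i] = S[i,j]). Assembling:

S = [[2.8, -3.4],
 [-3.4, 8.7]]


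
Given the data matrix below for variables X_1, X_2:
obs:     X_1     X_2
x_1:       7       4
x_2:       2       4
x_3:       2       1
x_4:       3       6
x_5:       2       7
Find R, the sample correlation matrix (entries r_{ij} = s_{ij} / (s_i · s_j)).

Step 1 — column means:
  mean(X_1) = (7 + 2 + 2 + 3 + 2) / 5 = 16/5 = 3.2
  mean(X_2) = (4 + 4 + 1 + 6 + 7) / 5 = 22/5 = 4.4

Step 2 — sample variances and covariances s[i,j] = (1/(n-1)) · Σ_k (x_{k,i} - mean_i) · (x_{k,j} - mean_j), with n-1 = 4:
  s[X_1,X_1] = ((3.8)·(3.8) + (-1.2)·(-1.2) + (-1.2)·(-1.2) + (-0.2)·(-0.2) + (-1.2)·(-1.2)) / 4 = 18.8/4 = 4.7
  s[X_1,X_2] = ((3.8)·(-0.4) + (-1.2)·(-0.4) + (-1.2)·(-3.4) + (-0.2)·(1.6) + (-1.2)·(2.6)) / 4 = -0.4/4 = -0.1
  s[X_2,X_2] = ((-0.4)·(-0.4) + (-0.4)·(-0.4) + (-3.4)·(-3.4) + (1.6)·(1.6) + (2.6)·(2.6)) / 4 = 21.2/4 = 5.3
  Sample standard deviations s_i = √(s[i,i]):
  s(X_1) = √(4.7) = 2.1679
  s(X_2) = √(5.3) = 2.3022

Step 3 — r_{ij} = s_{ij} / (s_i · s_j):
  r[X_1,X_1] = 1 (diagonal).
  r[X_1,X_2] = -0.1 / (2.1679 · 2.3022) = -0.1 / 4.991 = -0.02
  r[X_2,X_2] = 1 (diagonal).

R is symmetric with unit diagonal. Assembling:

R = [[1, -0.02],
 [-0.02, 1]]


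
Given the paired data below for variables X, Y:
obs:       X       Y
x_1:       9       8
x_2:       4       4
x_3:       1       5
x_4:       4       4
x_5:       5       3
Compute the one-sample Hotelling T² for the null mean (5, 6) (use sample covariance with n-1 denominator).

Step 1 — sample mean vector:
  mean(X) = (9 + 4 + 1 + 4 + 5) / 5 = 23/5 = 4.6
  mean(Y) = (8 + 4 + 5 + 4 + 3) / 5 = 24/5 = 4.8
  x̄ = (4.6, 4.8),  deviation x̄ - mu_0 = (4.6, 4.8) - (5, 6) = (-0.4, -1.2).

Step 2 — sample covariance matrix, S[i,j] = (1/(n-1)) · Σ_k (x_{k,i} - mean_i) · (x_{k,j} - mean_j), divisor n-1 = 4:
  S[X,X] = ((4.4)·(4.4) + (-0.6)·(-0.6) + (-3.6)·(-3.6) + (-0.6)·(-0.6) + (0.4)·(0.4)) / 4 = 33.2/4 = 8.3
  S[X,Y] = ((4.4)·(3.2) + (-0.6)·(-0.8) + (-3.6)·(0.2) + (-0.6)·(-0.8) + (0.4)·(-1.8)) / 4 = 13.6/4 = 3.4
  S[Y,Y] = ((3.2)·(3.2) + (-0.8)·(-0.8) + (0.2)·(0.2) + (-0.8)·(-0.8) + (-1.8)·(-1.8)) / 4 = 14.8/4 = 3.7
  S = [[8.3, 3.4],
 [3.4, 3.7]].

Step 3 — invert S. det(S) = 8.3·3.7 - (3.4)² = 19.15.
  S^{-1} = (1/det) · [[d, -b], [-b, a]] = [[0.1932, -0.1775],
 [-0.1775, 0.4334]].

Step 4 — quadratic form (x̄ - mu_0)^T · S^{-1} · (x̄ - mu_0):
  S^{-1} · (x̄ - mu_0) = (0.1358, -0.4491),
  (x̄ - mu_0)^T · [...] = (-0.4)·(0.1358) + (-1.2)·(-0.4491) = 0.4846.

Step 5 — scale by n: T² = 5 · 0.4846 = 2.423.

T² ≈ 2.423


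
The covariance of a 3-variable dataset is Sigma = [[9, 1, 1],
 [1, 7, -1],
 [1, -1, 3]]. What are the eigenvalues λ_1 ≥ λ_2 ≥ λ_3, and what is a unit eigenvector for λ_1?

Step 1 — characteristic polynomial p(λ) = det(λI - Sigma) = λ³ - tr·λ² + c_1·λ - det, where tr = trace, c_1 = sum of the principal 2×2 minors, det = det(Sigma):
  tr = 9 + 7 + 3 = 19,
  c_1 = (9·7 - (1)²) + (9·3 - (1)²) + (7·3 - (-1)²) = 62 + 26 + 20 = 108,
  det = 9·(7·3 - (-1)²) - (1)·((1)·3 - (-1)·(1)) + (1)·((1)·(-1) - 7·(1)) = 9·(20) - (1)·(4) + (1)·(-8) = 168.
  So p(λ) = λ³ - 19λ² + 108λ - 168.
Step 2 — look for an integer root (rational root theorem: any rational root is an integer divisor of 168). Testing λ = 7:
  p(7) = 343 - 931 + 756 - 168 = 0  ✓
  Dividing out (λ - 7): p(λ) = (λ - 7)(λ² - 12λ + 24).
Step 3 — remaining eigenvalues from the quadratic λ² - 12λ + 24 = 0:
  Δ = 12² - 4·24 = 144 - 96 = 48,  λ = (12 ± √48)/2 = (12 ± 6.9282)/2 ≈ 9.4641 or 2.5359.
  Sorted: λ_1 = 9.4641,  λ_2 = 7,  λ_3 = 2.5359  (check: sum = 19 = tr ✓).

Step 4 — unit eigenvector for λ_1 ≈ 9.4641: v spans the null space of (Sigma - λ_1 I), whose rows are
  r_1 = (-0.4641, 1, 1),  r_2 = (1, -2.4641, -1),  r_3 = (1, -1, -6.4641).
  v is orthogonal to every row, so take v ∝ r_2 × r_3 = ((-2.4641)·(-6.4641) - (-1)·(-1), (-1)·(1) - (1)·(-6.4641), (1)·(-1) - (-2.4641)·(1)) ≈ (14.9282, 5.4641, 1.4641).
  Let u = (14.9282, 5.4641, 1.4641).
  ||u|| = √((14.9282)² + (5.4641)² + (1.4641)²) = √(254.8513) ≈ 15.9641,  v_1 = u/||u|| ≈ (0.9351, 0.3423, 0.0917) (||v_1|| = 1).

λ_1 = 9.4641,  λ_2 = 7,  λ_3 = 2.5359;  v_1 ≈ (0.9351, 0.3423, 0.0917)


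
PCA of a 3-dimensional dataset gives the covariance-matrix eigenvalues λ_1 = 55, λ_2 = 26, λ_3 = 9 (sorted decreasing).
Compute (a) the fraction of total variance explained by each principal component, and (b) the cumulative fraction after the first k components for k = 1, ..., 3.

Step 1 — total variance = trace(Sigma) = Σ λ_i = 55 + 26 + 9 = 90.

Step 2 — fraction explained by component i = λ_i / Σ λ:
  PC1: 55/90 = 0.6111
  PC2: 26/90 = 0.2889
  PC3: 9/90 = 0.1

Step 3 — cumulative fraction after k components = (λ_1 + ... + λ_k) / Σ λ:
  k = 1: 55/90 = 0.6111
  k = 2: (55 + 26)/90 = 81/90 = 0.9
  k = 3: (55 + 26 + 9)/90 = 90/90 = 1

Summary (fraction, with percent):

explained: PC1 0.6111 (61.11%), PC2 0.2889 (28.89%), PC3 0.1 (10%);  cumulative: 0.6111, 0.9, 1


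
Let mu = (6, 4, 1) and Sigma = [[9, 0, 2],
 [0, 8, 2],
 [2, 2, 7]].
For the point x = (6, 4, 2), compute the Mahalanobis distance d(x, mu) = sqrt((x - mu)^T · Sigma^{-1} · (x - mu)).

Step 1 — centre the observation: (x - mu) = (0, 0, 1).

Step 2 — invert Sigma (cofactor / det for 3×3, or solve directly):
  Sigma^{-1} = [[0.1193, 0.0092, -0.0367],
 [0.0092, 0.1353, -0.0413],
 [-0.0367, -0.0413, 0.1651]].

Step 3 — form the quadratic (x - mu)^T · Sigma^{-1} · (x - mu):
  Sigma^{-1} · (x - mu) = (-0.0367, -0.0413, 0.1651).
  (x - mu)^T · [Sigma^{-1} · (x - mu)] = (0)·(-0.0367) + (0)·(-0.0413) + (1)·(0.1651) = 0.1651.

Step 4 — take square root: d = √(0.1651) ≈ 0.4064.

d(x, mu) = √(0.1651) ≈ 0.4064


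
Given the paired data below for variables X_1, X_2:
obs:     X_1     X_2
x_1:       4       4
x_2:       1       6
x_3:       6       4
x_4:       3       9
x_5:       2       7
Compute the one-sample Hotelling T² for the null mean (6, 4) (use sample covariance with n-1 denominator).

Step 1 — sample mean vector:
  mean(X_1) = (4 + 1 + 6 + 3 + 2) / 5 = 16/5 = 3.2
  mean(X_2) = (4 + 6 + 4 + 9 + 7) / 5 = 30/5 = 6
  x̄ = (3.2, 6),  deviation x̄ - mu_0 = (3.2, 6) - (6, 4) = (-2.8, 2).

Step 2 — sample covariance matrix, S[i,j] = (1/(n-1)) · Σ_k (x_{k,i} - mean_i) · (x_{k,j} - mean_j), divisor n-1 = 4:
  S[X_1,X_1] = ((0.8)·(0.8) + (-2.2)·(-2.2) + (2.8)·(2.8) + (-0.2)·(-0.2) + (-1.2)·(-1.2)) / 4 = 14.8/4 = 3.7
  S[X_1,X_2] = ((0.8)·(-2) + (-2.2)·(0) + (2.8)·(-2) + (-0.2)·(3) + (-1.2)·(1)) / 4 = -9/4 = -2.25
  S[X_2,X_2] = ((-2)·(-2) + (0)·(0) + (-2)·(-2) + (3)·(3) + (1)·(1)) / 4 = 18/4 = 4.5
  S = [[3.7, -2.25],
 [-2.25, 4.5]].

Step 3 — invert S. det(S) = 3.7·4.5 - (-2.25)² = 11.5875.
  S^{-1} = (1/det) · [[d, -b], [-b, a]] = [[0.3883, 0.1942],
 [0.1942, 0.3193]].

Step 4 — quadratic form (x̄ - mu_0)^T · S^{-1} · (x̄ - mu_0):
  S^{-1} · (x̄ - mu_0) = (-0.699, 0.0949),
  (x̄ - mu_0)^T · [...] = (-2.8)·(-0.699) + (2)·(0.0949) = 2.1471.

Step 5 — scale by n: T² = 5 · 2.1471 = 10.7357.

T² ≈ 10.7357


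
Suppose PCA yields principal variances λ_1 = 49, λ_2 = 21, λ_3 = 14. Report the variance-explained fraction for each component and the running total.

Step 1 — total variance = trace(Sigma) = Σ λ_i = 49 + 21 + 14 = 84.

Step 2 — fraction explained by component i = λ_i / Σ λ:
  PC1: 49/84 = 0.5833
  PC2: 21/84 = 0.25
  PC3: 14/84 = 0.1667

Step 3 — cumulative fraction after k components = (λ_1 + ... + λ_k) / Σ λ:
  k = 1: 49/84 = 0.5833
  k = 2: (49 + 21)/84 = 70/84 = 0.8333
  k = 3: (49 + 21 + 14)/84 = 84/84 = 1

Summary (fraction, with percent):

explained: PC1 0.5833 (58.33%), PC2 0.25 (25%), PC3 0.1667 (16.67%);  cumulative: 0.5833, 0.8333, 1


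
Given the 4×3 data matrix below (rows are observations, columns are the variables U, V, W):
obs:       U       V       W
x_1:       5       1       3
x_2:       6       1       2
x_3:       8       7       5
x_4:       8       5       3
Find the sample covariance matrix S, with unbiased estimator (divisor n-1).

Step 1 — column means:
  mean(U) = (5 + 6 + 8 + 8) / 4 = 27/4 = 6.75
  mean(V) = (1 + 1 + 7 + 5) / 4 = 14/4 = 3.5
  mean(W) = (3 + 2 + 5 + 3) / 4 = 13/4 = 3.25

Step 2 — sample covariance S[i,j] = (1/(n-1)) · Σ_k (x_{k,i} - mean_i) · (x_{k,j} - mean_j), with n-1 = 3.
  S[U,U] = ((-1.75)·(-1.75) + (-0.75)·(-0.75) + (1.25)·(1.25) + (1.25)·(1.25)) / 3 = 6.75/3 = 2.25
  S[U,V] = ((-1.75)·(-2.5) + (-0.75)·(-2.5) + (1.25)·(3.5) + (1.25)·(1.5)) / 3 = 12.5/3 = 4.1667
  S[U,W] = ((-1.75)·(-0.25) + (-0.75)·(-1.25) + (1.25)·(1.75) + (1.25)·(-0.25)) / 3 = 3.25/3 = 1.0833
  S[V,V] = ((-2.5)·(-2.5) + (-2.5)·(-2.5) + (3.5)·(3.5) + (1.5)·(1.5)) / 3 = 27/3 = 9
  S[V,W] = ((-2.5)·(-0.25) + (-2.5)·(-1.25) + (3.5)·(1.75) + (1.5)·(-0.25)) / 3 = 9.5/3 = 3.1667
  S[W,W] = ((-0.25)·(-0.25) + (-1.25)·(-1.25) + (1.75)·(1.75) + (-0.25)·(-0.25)) / 3 = 4.75/3 = 1.5833

S is symmetric (S[j,i] = S[i,j]). Assembling:

S = [[2.25, 4.1667, 1.0833],
 [4.1667, 9, 3.1667],
 [1.0833, 3.1667, 1.5833]]


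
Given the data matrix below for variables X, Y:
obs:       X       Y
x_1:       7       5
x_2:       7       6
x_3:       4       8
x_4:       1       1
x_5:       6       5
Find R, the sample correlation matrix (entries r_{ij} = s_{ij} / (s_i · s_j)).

Step 1 — column means:
  mean(X) = (7 + 7 + 4 + 1 + 6) / 5 = 25/5 = 5
  mean(Y) = (5 + 6 + 8 + 1 + 5) / 5 = 25/5 = 5

Step 2 — sample variances and covariances s[i,j] = (1/(n-1)) · Σ_k (x_{k,i} - mean_i) · (x_{k,j} - mean_j), with n-1 = 4:
  s[X,X] = ((2)·(2) + (2)·(2) + (-1)·(-1) + (-4)·(-4) + (1)·(1)) / 4 = 26/4 = 6.5
  s[X,Y] = ((2)·(0) + (2)·(1) + (-1)·(3) + (-4)·(-4) + (1)·(0)) / 4 = 15/4 = 3.75
  s[Y,Y] = ((0)·(0) + (1)·(1) + (3)·(3) + (-4)·(-4) + (0)·(0)) / 4 = 26/4 = 6.5
  Sample standard deviations s_i = √(s[i,i]):
  s(X) = √(6.5) = 2.5495
  s(Y) = √(6.5) = 2.5495

Step 3 — r_{ij} = s_{ij} / (s_i · s_j):
  r[X,X] = 1 (diagonal).
  r[X,Y] = 3.75 / (2.5495 · 2.5495) = 3.75 / 6.5 = 0.5769
  r[Y,Y] = 1 (diagonal).

R is symmetric with unit diagonal. Assembling:

R = [[1, 0.5769],
 [0.5769, 1]]


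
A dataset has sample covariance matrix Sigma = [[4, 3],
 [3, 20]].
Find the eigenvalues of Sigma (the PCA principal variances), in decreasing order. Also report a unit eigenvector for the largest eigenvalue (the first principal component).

Step 1 — characteristic polynomial of 2×2 Sigma:
  det(Sigma - λI) = λ² - trace · λ + det = 0.
  trace = 4 + 20 = 24, det = 4·20 - (3)² = 71.
Step 2 — discriminant:
  Δ = trace² - 4·det = 576 - 284 = 292.
Step 3 — eigenvalues:
  λ = (trace ± √Δ)/2 = (24 ± 17.088)/2,
  λ_1 = 20.544,  λ_2 = 3.456.

Step 4 — unit eigenvector for λ_1: solve (Sigma - λ_1 I)v = 0. First row:
  (4 - 20.544)·v_x + (3)·v_y = 0, i.e. (-16.544)·v_x + (3)·v_y = 0,
  so v ∝ (b, λ_1 - a) = (3, 16.544) = u.
  ||u|| = √((3)² + (16.544)²) = √(282.7041) ≈ 16.8138,
  v_1 = u/||u|| ≈ (0.1784, 0.984) (||v_1|| = 1).

λ_1 = 20.544,  λ_2 = 3.456;  v_1 ≈ (0.1784, 0.984)


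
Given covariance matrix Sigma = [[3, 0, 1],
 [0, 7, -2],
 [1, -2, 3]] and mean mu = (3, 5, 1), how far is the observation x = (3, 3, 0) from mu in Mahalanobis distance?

Step 1 — centre the observation: (x - mu) = (0, -2, -1).

Step 2 — invert Sigma (cofactor / det for 3×3, or solve directly):
  Sigma^{-1} = [[0.3864, -0.0455, -0.1591],
 [-0.0455, 0.1818, 0.1364],
 [-0.1591, 0.1364, 0.4773]].

Step 3 — form the quadratic (x - mu)^T · Sigma^{-1} · (x - mu):
  Sigma^{-1} · (x - mu) = (0.25, -0.5, -0.75).
  (x - mu)^T · [Sigma^{-1} · (x - mu)] = (0)·(0.25) + (-2)·(-0.5) + (-1)·(-0.75) = 1.75.

Step 4 — take square root: d = √(1.75) ≈ 1.3229.

d(x, mu) = √(1.75) ≈ 1.3229


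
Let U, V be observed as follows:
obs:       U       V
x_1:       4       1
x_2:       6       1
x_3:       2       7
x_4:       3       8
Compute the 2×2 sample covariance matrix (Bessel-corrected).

Step 1 — column means:
  mean(U) = (4 + 6 + 2 + 3) / 4 = 15/4 = 3.75
  mean(V) = (1 + 1 + 7 + 8) / 4 = 17/4 = 4.25

Step 2 — sample covariance S[i,j] = (1/(n-1)) · Σ_k (x_{k,i} - mean_i) · (x_{k,j} - mean_j), with n-1 = 3.
  S[U,U] = ((0.25)·(0.25) + (2.25)·(2.25) + (-1.75)·(-1.75) + (-0.75)·(-0.75)) / 3 = 8.75/3 = 2.9167
  S[U,V] = ((0.25)·(-3.25) + (2.25)·(-3.25) + (-1.75)·(2.75) + (-0.75)·(3.75)) / 3 = -15.75/3 = -5.25
  S[V,V] = ((-3.25)·(-3.25) + (-3.25)·(-3.25) + (2.75)·(2.75) + (3.75)·(3.75)) / 3 = 42.75/3 = 14.25

S is symmetric (S[j,i] = S[i,j]). Assembling:

S = [[2.9167, -5.25],
 [-5.25, 14.25]]
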